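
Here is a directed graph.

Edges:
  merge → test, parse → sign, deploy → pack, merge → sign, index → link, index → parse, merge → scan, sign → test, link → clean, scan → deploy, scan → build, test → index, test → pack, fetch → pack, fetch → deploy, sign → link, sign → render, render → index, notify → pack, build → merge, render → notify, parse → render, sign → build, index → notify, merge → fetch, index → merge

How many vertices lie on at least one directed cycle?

8

A vertex is on a directed cycle iff it belongs to a strongly connected component of size ≥ 2 (or has a self-loop).
The vertices on cycles are {scan, sign, test, build, index, merge, parse, render} — 8 in total.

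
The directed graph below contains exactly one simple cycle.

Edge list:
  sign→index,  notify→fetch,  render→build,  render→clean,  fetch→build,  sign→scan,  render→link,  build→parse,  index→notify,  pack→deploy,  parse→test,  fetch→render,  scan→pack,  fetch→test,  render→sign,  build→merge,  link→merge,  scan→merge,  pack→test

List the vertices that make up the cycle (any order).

sign, fetch, index, notify, render

DFS with gray/black marking from fetch:
fetch gray
  build gray
    parse gray
      test gray
      test black
    parse black
    merge gray
    merge black
  build black
  fetch→test: test black — skip
  render gray
    link gray
      link→merge: merge black — skip
    link black
    render→build: build black — skip
    clean gray
    clean black
    sign gray
      scan gray
        scan→merge: merge black — skip
        pack gray
          pack→test: test black — skip
          deploy gray
          deploy black
        pack black
      scan black
      index gray
        notify gray
          notify→fetch: fetch is gray → back edge
Back edge closes the cycle fetch → render → sign → index → notify → fetch; its vertices are {sign, fetch, index, notify, render}.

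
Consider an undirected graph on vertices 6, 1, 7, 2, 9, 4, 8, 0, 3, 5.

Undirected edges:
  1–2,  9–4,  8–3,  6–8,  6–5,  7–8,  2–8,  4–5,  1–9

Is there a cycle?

Yes

DFS, tracking each vertex's parent; an edge to a visited non-parent vertex closes a cycle.
Start from 7:
visit 7 (parent –)
  visit 8 (parent 7)
    visit 2 (parent 8)
      2–8: parent, skip
      visit 1 (parent 2)
        visit 9 (parent 1)
          visit 4 (parent 9)
            4–9: parent, skip
            visit 5 (parent 4)
              visit 6 (parent 5)
                6–8: 8 visited and ≠ parent → cycle
Cycle: 8 – 2 – 1 – 9 – 4 – 5 – 6 – 8.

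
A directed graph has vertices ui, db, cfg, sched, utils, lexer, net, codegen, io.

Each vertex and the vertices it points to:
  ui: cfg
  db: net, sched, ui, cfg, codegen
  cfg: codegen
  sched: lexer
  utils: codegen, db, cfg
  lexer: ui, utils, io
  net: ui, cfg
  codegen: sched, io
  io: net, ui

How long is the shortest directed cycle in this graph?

4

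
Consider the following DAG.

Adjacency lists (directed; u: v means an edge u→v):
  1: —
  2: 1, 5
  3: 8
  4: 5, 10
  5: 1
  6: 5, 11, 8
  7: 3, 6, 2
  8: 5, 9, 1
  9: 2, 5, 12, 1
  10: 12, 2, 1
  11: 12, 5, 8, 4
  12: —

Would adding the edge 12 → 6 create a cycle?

Adding 12→6 creates a cycle iff 6 can already reach 12.
Path from 6: 6 → 11 → 12.
So 6 → … → 12 → 6 is a cycle.

Yes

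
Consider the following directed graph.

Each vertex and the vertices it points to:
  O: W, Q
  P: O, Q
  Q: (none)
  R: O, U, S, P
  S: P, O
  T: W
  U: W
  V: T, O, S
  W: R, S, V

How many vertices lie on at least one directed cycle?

8

A vertex is on a directed cycle iff it belongs to a strongly connected component of size ≥ 2 (or has a self-loop).
The vertices on cycles are {O, P, R, S, T, U, V, W} — 8 in total.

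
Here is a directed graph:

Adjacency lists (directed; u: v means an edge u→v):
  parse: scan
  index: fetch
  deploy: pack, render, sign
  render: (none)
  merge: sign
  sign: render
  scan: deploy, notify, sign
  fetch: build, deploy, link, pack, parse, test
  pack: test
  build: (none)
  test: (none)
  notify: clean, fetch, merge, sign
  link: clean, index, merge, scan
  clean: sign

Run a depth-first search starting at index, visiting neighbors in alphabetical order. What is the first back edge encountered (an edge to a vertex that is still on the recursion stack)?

link→index

DFS from index (visiting neighbors in alphabetical order); mark gray on enter, black on exit:
index gray
  fetch gray
    build gray
    build black
    deploy gray
      pack gray
        test gray
        test black
      pack black
      render gray
      render black
      sign gray
        sign→render: render black — skip
      sign black
    deploy black
    link gray
      clean gray
        clean→sign: sign black — skip
      clean black
      link→index: index is gray → back edge
First back edge: link → index.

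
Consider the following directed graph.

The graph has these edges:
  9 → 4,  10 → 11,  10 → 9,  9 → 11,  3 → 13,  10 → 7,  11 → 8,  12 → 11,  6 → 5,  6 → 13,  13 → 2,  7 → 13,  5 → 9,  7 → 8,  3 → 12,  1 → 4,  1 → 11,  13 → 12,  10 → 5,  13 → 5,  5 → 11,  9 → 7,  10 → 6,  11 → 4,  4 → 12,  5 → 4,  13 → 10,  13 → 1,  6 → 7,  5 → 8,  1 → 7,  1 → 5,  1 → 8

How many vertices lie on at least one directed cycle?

10

A vertex is on a directed cycle iff it belongs to a strongly connected component of size ≥ 2 (or has a self-loop).
The vertices on cycles are {1, 4, 5, 6, 7, 9, 10, 11, 12, 13} — 10 in total.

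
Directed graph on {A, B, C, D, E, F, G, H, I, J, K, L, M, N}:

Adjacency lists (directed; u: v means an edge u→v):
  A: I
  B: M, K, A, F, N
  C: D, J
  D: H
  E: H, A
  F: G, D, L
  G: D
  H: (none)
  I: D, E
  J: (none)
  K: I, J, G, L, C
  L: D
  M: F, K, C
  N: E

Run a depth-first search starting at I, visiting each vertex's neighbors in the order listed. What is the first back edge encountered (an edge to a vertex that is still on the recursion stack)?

DFS from I (visiting each vertex's neighbors in the order listed); mark gray on enter, black on exit:
I gray
  D gray
    H gray
    H black
  D black
  E gray
    E→H: H black — skip
    A gray
      A→I: I is gray → back edge
First back edge: A → I.

A->I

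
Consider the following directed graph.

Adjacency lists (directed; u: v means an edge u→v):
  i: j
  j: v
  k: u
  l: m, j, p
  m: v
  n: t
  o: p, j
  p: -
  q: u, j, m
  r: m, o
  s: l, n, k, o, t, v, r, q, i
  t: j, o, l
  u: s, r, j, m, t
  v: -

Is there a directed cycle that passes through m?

No

m lies on a cycle iff there is a path from m back to itself.
Exploring from m, it never reaches itself; equivalently, its strongly connected component is a singleton.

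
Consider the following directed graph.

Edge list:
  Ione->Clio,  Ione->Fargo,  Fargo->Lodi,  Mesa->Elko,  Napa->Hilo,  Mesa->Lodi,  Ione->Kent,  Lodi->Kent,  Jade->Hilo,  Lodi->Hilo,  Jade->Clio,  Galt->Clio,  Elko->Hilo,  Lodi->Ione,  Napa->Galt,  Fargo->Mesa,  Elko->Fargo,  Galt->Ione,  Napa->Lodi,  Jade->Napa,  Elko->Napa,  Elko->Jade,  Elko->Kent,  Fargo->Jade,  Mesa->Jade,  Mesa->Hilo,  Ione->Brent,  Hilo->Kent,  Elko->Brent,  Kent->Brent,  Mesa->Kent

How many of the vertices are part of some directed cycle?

A vertex is on a directed cycle iff it belongs to a strongly connected component of size ≥ 2 (or has a self-loop).
The vertices on cycles are {Elko, Galt, Ione, Jade, Lodi, Mesa, Napa, Fargo} — 8 in total.

8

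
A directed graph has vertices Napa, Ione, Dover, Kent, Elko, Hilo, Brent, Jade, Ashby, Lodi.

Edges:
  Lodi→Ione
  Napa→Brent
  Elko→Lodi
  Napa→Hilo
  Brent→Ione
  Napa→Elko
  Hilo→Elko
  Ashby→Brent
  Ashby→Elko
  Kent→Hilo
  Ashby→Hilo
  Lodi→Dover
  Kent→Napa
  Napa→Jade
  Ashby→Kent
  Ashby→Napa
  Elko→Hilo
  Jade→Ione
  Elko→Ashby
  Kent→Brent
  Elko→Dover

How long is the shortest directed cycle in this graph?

For each vertex v, BFS finds the shortest path from v back to v.
The shortest such closed walk is Elko → Hilo → Elko, length 2.

2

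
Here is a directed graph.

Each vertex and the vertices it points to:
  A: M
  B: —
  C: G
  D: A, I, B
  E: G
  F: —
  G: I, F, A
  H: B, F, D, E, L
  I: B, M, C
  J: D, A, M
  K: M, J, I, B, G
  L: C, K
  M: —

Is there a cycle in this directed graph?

DFS with white/gray/black marking, starting from E:
E gray
  G gray
    I gray
      B gray
      B black
      M gray
      M black
      C gray
        C→G: G is gray → back edge
Back edge found, so a cycle exists: G → I → C → G.

Yes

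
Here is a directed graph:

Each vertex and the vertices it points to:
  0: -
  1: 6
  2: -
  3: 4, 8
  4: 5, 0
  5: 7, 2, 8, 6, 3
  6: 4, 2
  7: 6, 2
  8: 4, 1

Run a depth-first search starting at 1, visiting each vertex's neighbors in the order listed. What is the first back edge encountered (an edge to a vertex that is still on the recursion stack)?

DFS from 1 (visiting each vertex's neighbors in the order listed); mark gray on enter, black on exit:
1 gray
  6 gray
    4 gray
      5 gray
        7 gray
          7→6: 6 is gray → back edge
First back edge: 7 → 6.

7->6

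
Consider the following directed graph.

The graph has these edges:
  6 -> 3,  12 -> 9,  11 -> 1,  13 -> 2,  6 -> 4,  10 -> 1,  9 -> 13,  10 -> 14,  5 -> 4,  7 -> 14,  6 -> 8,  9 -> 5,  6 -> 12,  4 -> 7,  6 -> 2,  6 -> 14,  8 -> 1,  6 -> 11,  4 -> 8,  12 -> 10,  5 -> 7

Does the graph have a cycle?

DFS with white/gray/black marking, starting from 11:
11 gray
  1 gray
  1 black
11 black
9 gray
  5 gray
    4 gray
      7 gray
        14 gray
        14 black
      7 black
      8 gray
        8→1: 1 black — skip
      8 black
    4 black
    5→7: 7 black — skip
  5 black
  13 gray
    2 gray
    2 black
  13 black
9 black
6 gray
  12 gray
    12→9: 9 black — skip
    10 gray
      10→1: 1 black — skip
      10→14: 14 black — skip
    10 black
  12 black
  6→14: 14 black — skip
  6→8: 8 black — skip
  6→11: 11 black — skip
  6→4: 4 black — skip
  6→2: 2 black — skip
  3 gray
  3 black
6 black
Every edge goes to a white or black vertex — no back edge, so the graph is acyclic.

No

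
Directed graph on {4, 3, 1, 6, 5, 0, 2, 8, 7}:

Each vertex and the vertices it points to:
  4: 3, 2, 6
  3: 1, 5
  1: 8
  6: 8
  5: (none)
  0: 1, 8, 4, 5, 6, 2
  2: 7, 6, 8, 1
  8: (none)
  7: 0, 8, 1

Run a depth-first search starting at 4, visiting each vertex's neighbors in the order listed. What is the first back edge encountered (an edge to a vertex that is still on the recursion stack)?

DFS from 4 (visiting each vertex's neighbors in the order listed); mark gray on enter, black on exit:
4 gray
  3 gray
    1 gray
      8 gray
      8 black
    1 black
    5 gray
    5 black
  3 black
  2 gray
    7 gray
      0 gray
        0→1: 1 black — skip
        0→8: 8 black — skip
        0→4: 4 is gray → back edge
First back edge: 0 → 4.

0→4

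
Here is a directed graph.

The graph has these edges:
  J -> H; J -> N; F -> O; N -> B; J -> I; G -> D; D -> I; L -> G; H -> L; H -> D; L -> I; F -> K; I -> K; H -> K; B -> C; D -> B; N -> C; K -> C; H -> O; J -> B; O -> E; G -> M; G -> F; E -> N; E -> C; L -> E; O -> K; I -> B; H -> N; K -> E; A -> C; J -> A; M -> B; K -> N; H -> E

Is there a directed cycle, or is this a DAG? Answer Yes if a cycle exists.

DFS with white/gray/black marking, starting from A:
A gray
  C gray
  C black
A black
B gray
  B→C: C black — skip
B black
D gray
  D→B: B black — skip
  I gray
    I→B: B black — skip
    K gray
      N gray
        N→C: C black — skip
        N→B: B black — skip
      N black
      E gray
        E→N: N black — skip
        E→C: C black — skip
      E black
      K→C: C black — skip
    K black
  I black
D black
F gray
  O gray
    O→E: E black — skip
    O→K: K black — skip
  O black
  F→K: K black — skip
F black
G gray
  G→F: F black — skip
  M gray
    M→B: B black — skip
  M black
  G→D: D black — skip
G black
H gray
  H→E: E black — skip
  H→O: O black — skip
  H→D: D black — skip
  H→N: N black — skip
  H→K: K black — skip
  L gray
    L→I: I black — skip
    L→E: E black — skip
    L→G: G black — skip
  L black
H black
J gray
  J→H: H black — skip
  J→I: I black — skip
  J→B: B black — skip
  J→N: N black — skip
  J→A: A black — skip
J black
Every edge goes to a white or black vertex — no back edge, so the graph is acyclic.

No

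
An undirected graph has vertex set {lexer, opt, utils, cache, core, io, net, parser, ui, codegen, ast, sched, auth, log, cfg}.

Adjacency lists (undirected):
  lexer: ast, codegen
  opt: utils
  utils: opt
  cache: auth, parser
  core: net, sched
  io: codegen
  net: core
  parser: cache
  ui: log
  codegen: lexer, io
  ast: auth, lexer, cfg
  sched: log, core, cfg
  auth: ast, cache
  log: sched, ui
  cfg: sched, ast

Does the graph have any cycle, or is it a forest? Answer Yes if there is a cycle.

No

DFS, tracking each vertex's parent; an edge to a visited non-parent vertex closes a cycle.
Start from ui:
visit ui (parent –)
  visit log (parent ui)
    visit sched (parent log)
      sched–log: parent, skip
      visit core (parent sched)
        visit net (parent core)
          net–core: parent, skip
        core–sched: parent, skip
      visit cfg (parent sched)
        cfg–sched: parent, skip
        visit ast (parent cfg)
          visit auth (parent ast)
            auth–ast: parent, skip
            visit cache (parent auth)
              cache–auth: parent, skip
              visit parser (parent cache)
                parser–cache: parent, skip
          visit lexer (parent ast)
            lexer–ast: parent, skip
            visit codegen (parent lexer)
              codegen–lexer: parent, skip
              visit io (parent codegen)
                io–codegen: parent, skip
          ast–cfg: parent, skip
    log–ui: parent, skip
visit opt (parent –)
  visit utils (parent opt)
    utils–opt: parent, skip
No non-parent visited neighbor found — the graph is a forest.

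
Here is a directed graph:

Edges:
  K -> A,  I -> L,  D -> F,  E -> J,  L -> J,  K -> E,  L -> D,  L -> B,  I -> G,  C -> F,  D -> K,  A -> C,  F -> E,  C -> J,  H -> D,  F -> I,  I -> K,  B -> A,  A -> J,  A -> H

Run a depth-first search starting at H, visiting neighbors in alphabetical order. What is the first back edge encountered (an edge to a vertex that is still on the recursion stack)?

C→F

DFS from H (visiting neighbors in alphabetical order); mark gray on enter, black on exit:
H gray
  D gray
    F gray
      E gray
        J gray
        J black
      E black
      I gray
        G gray
        G black
        K gray
          A gray
            C gray
              C→F: F is gray → back edge
First back edge: C → F.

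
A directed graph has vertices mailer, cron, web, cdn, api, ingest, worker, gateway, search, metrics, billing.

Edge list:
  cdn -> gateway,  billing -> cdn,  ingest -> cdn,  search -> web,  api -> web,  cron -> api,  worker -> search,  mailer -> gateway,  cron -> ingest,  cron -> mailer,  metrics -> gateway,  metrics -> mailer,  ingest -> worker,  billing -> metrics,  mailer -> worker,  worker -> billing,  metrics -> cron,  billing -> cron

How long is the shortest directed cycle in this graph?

For each vertex v, BFS finds the shortest path from v back to v.
The shortest such closed walk is billing → metrics → mailer → worker → billing, length 4.

4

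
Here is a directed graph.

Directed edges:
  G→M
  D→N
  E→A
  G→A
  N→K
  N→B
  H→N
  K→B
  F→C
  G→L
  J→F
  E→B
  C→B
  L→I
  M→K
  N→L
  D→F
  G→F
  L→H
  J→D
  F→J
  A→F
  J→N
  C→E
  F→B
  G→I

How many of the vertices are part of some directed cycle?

9

A vertex is on a directed cycle iff it belongs to a strongly connected component of size ≥ 2 (or has a self-loop).
The vertices on cycles are {A, C, D, E, F, H, J, L, N} — 9 in total.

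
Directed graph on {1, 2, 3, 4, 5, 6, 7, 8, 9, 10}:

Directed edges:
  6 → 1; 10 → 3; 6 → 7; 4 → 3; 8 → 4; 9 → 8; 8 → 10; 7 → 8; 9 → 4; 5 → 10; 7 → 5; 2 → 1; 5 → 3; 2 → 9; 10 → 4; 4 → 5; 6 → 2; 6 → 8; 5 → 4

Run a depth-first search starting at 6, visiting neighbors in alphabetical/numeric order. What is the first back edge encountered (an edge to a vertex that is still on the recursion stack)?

DFS from 6 (visiting neighbors in alphabetical/numeric order); mark gray on enter, black on exit:
6 gray
  1 gray
  1 black
  2 gray
    2→1: 1 black — skip
    9 gray
      4 gray
        3 gray
        3 black
        5 gray
          5→3: 3 black — skip
          5→4: 4 is gray → back edge
First back edge: 5 → 4.

5→4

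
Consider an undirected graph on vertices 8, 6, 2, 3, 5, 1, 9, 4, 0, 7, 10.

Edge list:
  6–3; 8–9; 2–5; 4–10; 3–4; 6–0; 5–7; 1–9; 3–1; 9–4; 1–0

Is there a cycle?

DFS, tracking each vertex's parent; an edge to a visited non-parent vertex closes a cycle.
Start from 7:
visit 7 (parent –)
  visit 5 (parent 7)
    5–7: parent, skip
    visit 2 (parent 5)
      2–5: parent, skip
visit 8 (parent –)
  visit 9 (parent 8)
    9–8: parent, skip
    visit 4 (parent 9)
      visit 3 (parent 4)
        3–4: parent, skip
        visit 1 (parent 3)
          visit 0 (parent 1)
            0–1: parent, skip
            visit 6 (parent 0)
              6–3: 3 visited and ≠ parent → cycle
Cycle: 3 – 1 – 0 – 6 – 3.

Yes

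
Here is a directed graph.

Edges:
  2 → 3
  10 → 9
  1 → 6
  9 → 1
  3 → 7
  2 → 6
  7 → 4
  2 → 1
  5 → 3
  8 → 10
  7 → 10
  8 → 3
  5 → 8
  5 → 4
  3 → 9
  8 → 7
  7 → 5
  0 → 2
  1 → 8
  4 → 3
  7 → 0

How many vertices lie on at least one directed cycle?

10

A vertex is on a directed cycle iff it belongs to a strongly connected component of size ≥ 2 (or has a self-loop).
The vertices on cycles are {0, 1, 2, 3, 4, 5, 7, 8, 9, 10} — 10 in total.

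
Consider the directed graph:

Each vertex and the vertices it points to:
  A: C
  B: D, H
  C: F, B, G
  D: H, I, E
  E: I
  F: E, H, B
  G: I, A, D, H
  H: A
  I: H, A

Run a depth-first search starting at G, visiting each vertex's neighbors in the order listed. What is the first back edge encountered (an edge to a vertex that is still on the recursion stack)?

E->I

DFS from G (visiting each vertex's neighbors in the order listed); mark gray on enter, black on exit:
G gray
  I gray
    H gray
      A gray
        C gray
          F gray
            E gray
              E→I: I is gray → back edge
First back edge: E → I.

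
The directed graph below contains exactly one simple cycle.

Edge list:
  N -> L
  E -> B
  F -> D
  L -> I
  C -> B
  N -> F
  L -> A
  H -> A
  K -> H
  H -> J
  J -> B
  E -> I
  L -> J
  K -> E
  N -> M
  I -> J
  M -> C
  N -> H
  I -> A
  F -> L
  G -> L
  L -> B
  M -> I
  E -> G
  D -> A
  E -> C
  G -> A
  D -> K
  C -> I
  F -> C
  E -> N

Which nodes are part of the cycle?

DFS with gray/black marking from K:
K gray
  E gray
    G gray
      L gray
        A gray
        A black
        B gray
        B black
        J gray
          J→B: B black — skip
        J black
        I gray
          I→J: J black — skip
          I→A: A black — skip
        I black
      L black
      G→A: A black — skip
    G black
    C gray
      C→I: I black — skip
      C→B: B black — skip
    C black
    E→B: B black — skip
    N gray
      N→L: L black — skip
      F gray
        F→C: C black — skip
        F→L: L black — skip
        D gray
          D→K: K is gray → back edge
Back edge closes the cycle K → E → N → F → D → K; its vertices are {D, E, F, K, N}.

D, E, F, K, N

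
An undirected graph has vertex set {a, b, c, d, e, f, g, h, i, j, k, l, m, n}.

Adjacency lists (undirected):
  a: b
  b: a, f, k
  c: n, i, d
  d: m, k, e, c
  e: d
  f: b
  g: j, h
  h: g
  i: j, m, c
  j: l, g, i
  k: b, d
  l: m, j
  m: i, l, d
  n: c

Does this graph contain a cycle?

Yes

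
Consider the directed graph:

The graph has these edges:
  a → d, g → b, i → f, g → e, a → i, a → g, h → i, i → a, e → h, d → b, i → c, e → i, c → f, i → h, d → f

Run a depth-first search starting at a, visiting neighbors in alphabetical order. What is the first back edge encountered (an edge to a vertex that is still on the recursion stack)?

i->a

DFS from a (visiting neighbors in alphabetical order); mark gray on enter, black on exit:
a gray
  d gray
    b gray
    b black
    f gray
    f black
  d black
  g gray
    g→b: b black — skip
    e gray
      h gray
        i gray
          i→a: a is gray → back edge
First back edge: i → a.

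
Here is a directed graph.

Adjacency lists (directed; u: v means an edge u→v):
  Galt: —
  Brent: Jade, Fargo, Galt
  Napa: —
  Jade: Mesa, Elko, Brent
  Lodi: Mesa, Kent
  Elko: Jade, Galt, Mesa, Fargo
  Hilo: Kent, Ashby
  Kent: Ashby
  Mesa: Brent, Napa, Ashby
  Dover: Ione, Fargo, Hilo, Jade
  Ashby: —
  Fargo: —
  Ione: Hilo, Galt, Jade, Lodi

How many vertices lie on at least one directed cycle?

A vertex is on a directed cycle iff it belongs to a strongly connected component of size ≥ 2 (or has a self-loop).
The vertices on cycles are {Elko, Jade, Mesa, Brent} — 4 in total.

4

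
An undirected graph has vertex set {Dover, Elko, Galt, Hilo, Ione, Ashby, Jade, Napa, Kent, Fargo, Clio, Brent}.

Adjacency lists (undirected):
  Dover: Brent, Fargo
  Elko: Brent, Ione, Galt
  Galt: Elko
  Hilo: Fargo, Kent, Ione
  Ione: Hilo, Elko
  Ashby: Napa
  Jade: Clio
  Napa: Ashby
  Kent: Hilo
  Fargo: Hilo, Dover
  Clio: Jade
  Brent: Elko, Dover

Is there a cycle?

Yes

DFS, tracking each vertex's parent; an edge to a visited non-parent vertex closes a cycle.
Start from Napa:
visit Napa (parent –)
  visit Ashby (parent Napa)
    Ashby–Napa: parent, skip
visit Dover (parent –)
  visit Brent (parent Dover)
    visit Elko (parent Brent)
      Elko–Brent: parent, skip
      visit Ione (parent Elko)
        visit Hilo (parent Ione)
          visit Fargo (parent Hilo)
            Fargo–Hilo: parent, skip
            Fargo–Dover: Dover visited and ≠ parent → cycle
Cycle: Dover – Brent – Elko – Ione – Hilo – Fargo – Dover.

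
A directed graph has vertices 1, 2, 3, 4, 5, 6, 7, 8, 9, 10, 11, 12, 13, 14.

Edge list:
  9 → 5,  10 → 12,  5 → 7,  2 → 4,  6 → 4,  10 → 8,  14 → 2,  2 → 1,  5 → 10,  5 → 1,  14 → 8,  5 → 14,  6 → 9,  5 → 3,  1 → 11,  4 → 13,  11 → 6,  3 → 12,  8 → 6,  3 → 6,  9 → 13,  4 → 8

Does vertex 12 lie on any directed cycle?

No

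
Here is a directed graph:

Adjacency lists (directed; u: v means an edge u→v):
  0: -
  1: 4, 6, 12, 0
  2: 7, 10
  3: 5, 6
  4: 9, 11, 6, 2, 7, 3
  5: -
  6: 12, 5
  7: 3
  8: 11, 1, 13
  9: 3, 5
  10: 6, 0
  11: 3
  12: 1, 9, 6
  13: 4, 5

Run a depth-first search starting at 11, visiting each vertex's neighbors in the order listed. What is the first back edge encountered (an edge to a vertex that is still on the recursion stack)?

9→3

DFS from 11 (visiting each vertex's neighbors in the order listed); mark gray on enter, black on exit:
11 gray
  3 gray
    5 gray
    5 black
    6 gray
      12 gray
        1 gray
          4 gray
            9 gray
              9→3: 3 is gray → back edge
First back edge: 9 → 3.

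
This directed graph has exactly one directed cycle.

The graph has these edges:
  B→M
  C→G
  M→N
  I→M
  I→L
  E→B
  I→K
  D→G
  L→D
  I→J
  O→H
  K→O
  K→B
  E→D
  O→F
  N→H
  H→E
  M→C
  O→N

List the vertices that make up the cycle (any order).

B, E, H, M, N

DFS with gray/black marking from M:
M gray
  C gray
    G gray
    G black
  C black
  N gray
    H gray
      E gray
        B gray
          B→M: M is gray → back edge
Back edge closes the cycle M → N → H → E → B → M; its vertices are {B, E, H, M, N}.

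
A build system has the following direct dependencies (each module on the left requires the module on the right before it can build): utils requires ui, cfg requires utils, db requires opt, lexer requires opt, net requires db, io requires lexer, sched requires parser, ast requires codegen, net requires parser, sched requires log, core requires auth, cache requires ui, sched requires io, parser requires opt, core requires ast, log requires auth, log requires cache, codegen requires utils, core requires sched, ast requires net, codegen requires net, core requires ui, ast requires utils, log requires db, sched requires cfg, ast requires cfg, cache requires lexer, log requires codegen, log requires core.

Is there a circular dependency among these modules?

Yes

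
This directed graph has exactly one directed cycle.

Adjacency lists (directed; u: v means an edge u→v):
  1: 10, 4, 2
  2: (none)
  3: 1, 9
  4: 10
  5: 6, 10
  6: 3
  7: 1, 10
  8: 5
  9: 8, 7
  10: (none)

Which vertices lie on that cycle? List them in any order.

DFS with gray/black marking from 6:
6 gray
  3 gray
    1 gray
      10 gray
      10 black
      4 gray
        4→10: 10 black — skip
      4 black
      2 gray
      2 black
    1 black
    9 gray
      8 gray
        5 gray
          5→6: 6 is gray → back edge
Back edge closes the cycle 6 → 3 → 9 → 8 → 5 → 6; its vertices are {3, 5, 6, 8, 9}.

3, 5, 6, 8, 9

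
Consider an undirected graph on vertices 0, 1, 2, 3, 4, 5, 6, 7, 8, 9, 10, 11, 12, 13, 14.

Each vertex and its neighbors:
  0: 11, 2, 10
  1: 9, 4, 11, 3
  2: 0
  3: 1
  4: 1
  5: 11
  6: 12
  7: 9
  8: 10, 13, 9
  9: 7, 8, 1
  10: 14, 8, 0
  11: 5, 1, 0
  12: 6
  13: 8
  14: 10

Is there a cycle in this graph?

Yes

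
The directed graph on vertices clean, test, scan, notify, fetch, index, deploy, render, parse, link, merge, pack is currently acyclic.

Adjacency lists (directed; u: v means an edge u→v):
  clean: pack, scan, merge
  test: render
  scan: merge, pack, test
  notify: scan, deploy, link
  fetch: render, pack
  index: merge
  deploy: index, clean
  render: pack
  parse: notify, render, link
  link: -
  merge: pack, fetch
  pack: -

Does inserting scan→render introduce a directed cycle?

Adding scan→render creates a cycle iff render can already reach scan.
Explore from render: no path reaches scan. The graph stays acyclic.

No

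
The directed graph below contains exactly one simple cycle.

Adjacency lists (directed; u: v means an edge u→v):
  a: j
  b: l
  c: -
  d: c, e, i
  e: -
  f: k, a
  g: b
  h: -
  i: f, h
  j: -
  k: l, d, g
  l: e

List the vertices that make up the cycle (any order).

d, f, i, k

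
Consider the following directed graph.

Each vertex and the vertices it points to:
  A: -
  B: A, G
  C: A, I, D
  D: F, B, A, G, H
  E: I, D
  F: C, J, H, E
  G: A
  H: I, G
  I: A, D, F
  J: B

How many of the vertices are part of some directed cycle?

A vertex is on a directed cycle iff it belongs to a strongly connected component of size ≥ 2 (or has a self-loop).
The vertices on cycles are {C, D, E, F, H, I} — 6 in total.

6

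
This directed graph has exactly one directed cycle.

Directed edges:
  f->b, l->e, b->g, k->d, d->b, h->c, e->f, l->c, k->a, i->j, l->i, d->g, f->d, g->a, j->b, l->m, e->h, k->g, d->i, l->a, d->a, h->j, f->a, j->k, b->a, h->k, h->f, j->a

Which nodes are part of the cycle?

d, i, j, k

DFS with gray/black marking from i:
i gray
  j gray
    a gray
    a black
    k gray
      g gray
        g→a: a black — skip
      g black
      d gray
        d→a: a black — skip
        d→g: g black — skip
        d→i: i is gray → back edge
Back edge closes the cycle i → j → k → d → i; its vertices are {d, i, j, k}.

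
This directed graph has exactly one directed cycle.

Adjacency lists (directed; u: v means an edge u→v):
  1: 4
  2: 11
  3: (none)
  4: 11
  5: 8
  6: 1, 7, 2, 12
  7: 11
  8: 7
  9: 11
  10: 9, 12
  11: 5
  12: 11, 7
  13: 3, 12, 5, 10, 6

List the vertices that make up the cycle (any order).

DFS with gray/black marking from 5:
5 gray
  8 gray
    7 gray
      11 gray
        11→5: 5 is gray → back edge
Back edge closes the cycle 5 → 8 → 7 → 11 → 5; its vertices are {5, 7, 8, 11}.

5, 7, 8, 11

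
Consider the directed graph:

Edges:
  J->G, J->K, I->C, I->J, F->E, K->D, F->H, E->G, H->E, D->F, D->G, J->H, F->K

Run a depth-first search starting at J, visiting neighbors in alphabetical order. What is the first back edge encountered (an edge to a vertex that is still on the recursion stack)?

F->K

DFS from J (visiting neighbors in alphabetical order); mark gray on enter, black on exit:
J gray
  G gray
  G black
  H gray
    E gray
      E→G: G black — skip
    E black
  H black
  K gray
    D gray
      F gray
        F→E: E black — skip
        F→H: H black — skip
        F→K: K is gray → back edge
First back edge: F → K.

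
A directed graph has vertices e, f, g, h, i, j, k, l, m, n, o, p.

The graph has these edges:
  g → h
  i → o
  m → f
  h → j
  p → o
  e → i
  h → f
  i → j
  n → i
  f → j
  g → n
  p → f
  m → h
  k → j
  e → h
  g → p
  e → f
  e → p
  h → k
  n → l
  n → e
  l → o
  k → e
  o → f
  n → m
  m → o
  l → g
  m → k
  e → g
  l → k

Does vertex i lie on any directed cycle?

i lies on a cycle iff there is a path from i back to itself.
Exploring from i, it never reaches itself; equivalently, its strongly connected component is a singleton.

No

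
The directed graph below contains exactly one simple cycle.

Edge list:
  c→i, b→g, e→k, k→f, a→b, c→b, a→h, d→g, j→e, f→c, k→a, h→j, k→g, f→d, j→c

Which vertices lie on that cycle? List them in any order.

a, e, h, j, k

DFS with gray/black marking from j:
j gray
  c gray
    i gray
    i black
    b gray
      g gray
      g black
    b black
  c black
  e gray
    k gray
      k→g: g black — skip
      a gray
        h gray
          h→j: j is gray → back edge
Back edge closes the cycle j → e → k → a → h → j; its vertices are {a, e, h, j, k}.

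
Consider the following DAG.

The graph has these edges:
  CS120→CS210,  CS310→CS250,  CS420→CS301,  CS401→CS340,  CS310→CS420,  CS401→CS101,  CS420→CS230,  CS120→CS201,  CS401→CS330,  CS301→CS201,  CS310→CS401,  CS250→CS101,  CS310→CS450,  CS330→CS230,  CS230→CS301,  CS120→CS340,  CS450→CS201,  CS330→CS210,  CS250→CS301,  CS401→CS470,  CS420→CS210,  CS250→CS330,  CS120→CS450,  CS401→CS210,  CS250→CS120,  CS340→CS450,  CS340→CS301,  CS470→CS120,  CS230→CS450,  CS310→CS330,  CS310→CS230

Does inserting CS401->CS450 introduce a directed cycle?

No

Adding CS401→CS450 creates a cycle iff CS450 can already reach CS401.
Explore from CS450: no path reaches CS401. The graph stays acyclic.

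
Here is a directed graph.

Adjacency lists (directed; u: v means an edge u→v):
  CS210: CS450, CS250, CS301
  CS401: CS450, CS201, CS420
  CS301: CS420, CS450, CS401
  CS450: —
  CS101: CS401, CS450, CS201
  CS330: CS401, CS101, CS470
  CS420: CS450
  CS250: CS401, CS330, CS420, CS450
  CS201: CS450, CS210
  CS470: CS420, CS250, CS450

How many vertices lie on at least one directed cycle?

8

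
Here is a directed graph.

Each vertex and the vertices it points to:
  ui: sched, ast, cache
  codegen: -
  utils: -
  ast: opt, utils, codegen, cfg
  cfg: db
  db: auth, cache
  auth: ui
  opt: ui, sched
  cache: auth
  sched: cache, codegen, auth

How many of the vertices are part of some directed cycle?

8

A vertex is on a directed cycle iff it belongs to a strongly connected component of size ≥ 2 (or has a self-loop).
The vertices on cycles are {db, ui, ast, cfg, opt, auth, cache, sched} — 8 in total.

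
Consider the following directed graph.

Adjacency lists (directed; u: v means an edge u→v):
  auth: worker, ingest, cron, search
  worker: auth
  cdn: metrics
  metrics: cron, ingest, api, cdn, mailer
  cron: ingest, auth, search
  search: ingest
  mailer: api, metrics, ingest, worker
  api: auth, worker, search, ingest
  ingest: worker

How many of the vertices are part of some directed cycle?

8

A vertex is on a directed cycle iff it belongs to a strongly connected component of size ≥ 2 (or has a self-loop).
The vertices on cycles are {cdn, auth, cron, ingest, mailer, search, worker, metrics} — 8 in total.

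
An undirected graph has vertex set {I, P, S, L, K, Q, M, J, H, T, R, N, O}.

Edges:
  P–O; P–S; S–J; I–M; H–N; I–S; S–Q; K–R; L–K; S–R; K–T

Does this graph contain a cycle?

No

DFS, tracking each vertex's parent; an edge to a visited non-parent vertex closes a cycle.
Start from L:
visit L (parent –)
  visit K (parent L)
    K–L: parent, skip
    visit T (parent K)
      T–K: parent, skip
    visit R (parent K)
      R–K: parent, skip
      visit S (parent R)
        visit J (parent S)
          J–S: parent, skip
        S–R: parent, skip
        visit I (parent S)
          visit M (parent I)
            M–I: parent, skip
          I–S: parent, skip
        visit P (parent S)
          visit O (parent P)
            O–P: parent, skip
          P–S: parent, skip
        visit Q (parent S)
          Q–S: parent, skip
visit H (parent –)
  visit N (parent H)
    N–H: parent, skip
No non-parent visited neighbor found — the graph is a forest.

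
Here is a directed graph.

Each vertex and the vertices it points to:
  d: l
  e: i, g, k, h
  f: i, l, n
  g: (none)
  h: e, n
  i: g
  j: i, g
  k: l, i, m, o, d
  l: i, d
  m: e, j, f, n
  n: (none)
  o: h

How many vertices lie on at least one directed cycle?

7

A vertex is on a directed cycle iff it belongs to a strongly connected component of size ≥ 2 (or has a self-loop).
The vertices on cycles are {d, e, h, k, l, m, o} — 7 in total.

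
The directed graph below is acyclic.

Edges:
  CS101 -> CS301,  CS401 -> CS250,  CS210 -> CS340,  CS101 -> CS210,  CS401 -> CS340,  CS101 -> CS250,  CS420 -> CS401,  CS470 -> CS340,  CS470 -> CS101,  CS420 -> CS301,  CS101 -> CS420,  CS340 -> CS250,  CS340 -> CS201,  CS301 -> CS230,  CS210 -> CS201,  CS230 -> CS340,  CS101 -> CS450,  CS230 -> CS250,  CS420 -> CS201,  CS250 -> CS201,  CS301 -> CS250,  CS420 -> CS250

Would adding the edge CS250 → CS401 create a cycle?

Yes

Adding CS250→CS401 creates a cycle iff CS401 can already reach CS250.
Path from CS401: CS401 → CS250.
So CS401 → … → CS250 → CS401 is a cycle.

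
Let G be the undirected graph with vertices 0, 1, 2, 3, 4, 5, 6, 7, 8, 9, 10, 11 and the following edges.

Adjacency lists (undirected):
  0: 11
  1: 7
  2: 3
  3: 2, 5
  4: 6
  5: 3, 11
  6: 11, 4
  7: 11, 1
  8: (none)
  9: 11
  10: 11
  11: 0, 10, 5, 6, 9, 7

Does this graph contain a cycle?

No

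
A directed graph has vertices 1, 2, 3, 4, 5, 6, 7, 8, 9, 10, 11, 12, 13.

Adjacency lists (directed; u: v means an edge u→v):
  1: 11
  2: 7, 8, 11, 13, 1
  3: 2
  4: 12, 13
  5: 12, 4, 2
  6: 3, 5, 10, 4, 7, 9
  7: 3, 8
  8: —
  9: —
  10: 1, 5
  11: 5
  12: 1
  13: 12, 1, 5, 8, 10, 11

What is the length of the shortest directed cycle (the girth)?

3

For each vertex v, BFS finds the shortest path from v back to v.
The shortest such closed walk is 7 → 3 → 2 → 7, length 3.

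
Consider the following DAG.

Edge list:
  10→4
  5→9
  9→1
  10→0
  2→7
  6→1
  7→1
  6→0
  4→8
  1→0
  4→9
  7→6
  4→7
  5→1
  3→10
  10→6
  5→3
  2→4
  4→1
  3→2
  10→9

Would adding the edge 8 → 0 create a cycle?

Adding 8→0 creates a cycle iff 0 can already reach 8.
Explore from 0: no path reaches 8. The graph stays acyclic.

No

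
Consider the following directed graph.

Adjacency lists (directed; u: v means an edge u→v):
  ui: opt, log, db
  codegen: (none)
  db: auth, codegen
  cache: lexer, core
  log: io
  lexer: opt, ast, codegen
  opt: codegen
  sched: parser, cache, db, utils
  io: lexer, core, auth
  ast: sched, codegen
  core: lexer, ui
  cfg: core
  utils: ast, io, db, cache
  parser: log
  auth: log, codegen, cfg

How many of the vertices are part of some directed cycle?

13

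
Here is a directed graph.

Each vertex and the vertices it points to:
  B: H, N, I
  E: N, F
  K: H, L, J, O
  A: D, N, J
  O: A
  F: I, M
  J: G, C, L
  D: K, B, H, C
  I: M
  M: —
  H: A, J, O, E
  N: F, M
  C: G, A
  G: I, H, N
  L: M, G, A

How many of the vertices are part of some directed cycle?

A vertex is on a directed cycle iff it belongs to a strongly connected component of size ≥ 2 (or has a self-loop).
The vertices on cycles are {A, B, C, D, G, H, J, K, L, O} — 10 in total.

10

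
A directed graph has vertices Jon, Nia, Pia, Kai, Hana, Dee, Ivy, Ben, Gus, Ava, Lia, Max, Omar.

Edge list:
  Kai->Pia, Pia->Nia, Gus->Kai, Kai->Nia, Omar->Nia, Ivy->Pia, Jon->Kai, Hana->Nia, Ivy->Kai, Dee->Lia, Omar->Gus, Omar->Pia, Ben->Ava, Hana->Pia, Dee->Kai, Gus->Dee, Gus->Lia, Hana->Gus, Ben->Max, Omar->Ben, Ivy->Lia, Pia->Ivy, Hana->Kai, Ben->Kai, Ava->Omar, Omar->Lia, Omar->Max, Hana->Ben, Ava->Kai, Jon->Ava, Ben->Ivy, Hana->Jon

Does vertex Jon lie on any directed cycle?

Jon lies on a cycle iff there is a path from Jon back to itself.
Exploring from Jon, it never reaches itself; equivalently, its strongly connected component is a singleton.

No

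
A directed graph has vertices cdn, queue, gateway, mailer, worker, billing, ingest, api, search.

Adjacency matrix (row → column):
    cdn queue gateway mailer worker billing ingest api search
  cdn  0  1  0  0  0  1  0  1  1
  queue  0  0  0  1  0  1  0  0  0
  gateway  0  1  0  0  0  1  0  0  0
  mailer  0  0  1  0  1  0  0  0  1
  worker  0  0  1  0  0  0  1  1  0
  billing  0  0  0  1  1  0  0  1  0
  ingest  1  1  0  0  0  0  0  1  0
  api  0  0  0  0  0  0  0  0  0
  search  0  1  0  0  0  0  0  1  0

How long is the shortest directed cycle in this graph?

3

For each vertex v, BFS finds the shortest path from v back to v.
The shortest such closed walk is mailer → gateway → billing → mailer, length 3.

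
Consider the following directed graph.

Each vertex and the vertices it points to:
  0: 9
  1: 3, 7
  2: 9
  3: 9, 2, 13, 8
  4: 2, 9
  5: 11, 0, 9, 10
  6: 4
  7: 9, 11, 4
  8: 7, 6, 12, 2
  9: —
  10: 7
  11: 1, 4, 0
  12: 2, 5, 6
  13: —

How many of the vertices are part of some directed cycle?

A vertex is on a directed cycle iff it belongs to a strongly connected component of size ≥ 2 (or has a self-loop).
The vertices on cycles are {1, 3, 5, 7, 8, 10, 11, 12} — 8 in total.

8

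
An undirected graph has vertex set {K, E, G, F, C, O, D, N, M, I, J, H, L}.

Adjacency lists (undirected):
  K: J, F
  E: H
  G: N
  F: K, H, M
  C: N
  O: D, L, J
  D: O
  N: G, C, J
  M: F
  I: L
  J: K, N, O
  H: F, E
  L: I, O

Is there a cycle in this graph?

No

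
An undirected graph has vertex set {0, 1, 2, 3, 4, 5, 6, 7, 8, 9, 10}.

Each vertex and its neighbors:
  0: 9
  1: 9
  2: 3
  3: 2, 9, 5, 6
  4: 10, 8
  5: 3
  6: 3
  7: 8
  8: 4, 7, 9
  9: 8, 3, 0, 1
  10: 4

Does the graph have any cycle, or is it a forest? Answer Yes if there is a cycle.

DFS, tracking each vertex's parent; an edge to a visited non-parent vertex closes a cycle.
Start from 1:
visit 1 (parent –)
  visit 9 (parent 1)
    visit 8 (parent 9)
      visit 4 (parent 8)
        visit 10 (parent 4)
          10–4: parent, skip
        4–8: parent, skip
      visit 7 (parent 8)
        7–8: parent, skip
      8–9: parent, skip
    visit 3 (parent 9)
      visit 2 (parent 3)
        2–3: parent, skip
      3–9: parent, skip
      visit 5 (parent 3)
        5–3: parent, skip
      visit 6 (parent 3)
        6–3: parent, skip
    visit 0 (parent 9)
      0–9: parent, skip
    9–1: parent, skip
No non-parent visited neighbor found — the graph is a forest.

No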